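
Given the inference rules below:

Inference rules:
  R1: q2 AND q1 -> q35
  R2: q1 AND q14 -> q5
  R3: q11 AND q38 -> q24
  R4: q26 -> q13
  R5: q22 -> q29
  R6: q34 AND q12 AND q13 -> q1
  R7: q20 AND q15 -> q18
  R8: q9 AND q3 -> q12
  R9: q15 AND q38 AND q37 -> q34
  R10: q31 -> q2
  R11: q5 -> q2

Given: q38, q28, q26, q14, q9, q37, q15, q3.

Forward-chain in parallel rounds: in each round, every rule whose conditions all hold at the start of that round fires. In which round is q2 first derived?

Round 1: R4 [q26 -> q13]; R8 [q9 AND q3 -> q12]; R9 [q15 AND q38 AND q37 -> q34]. Adds q13, q12, q34.
Round 2: R6 [q34 AND q12 AND q13 -> q1]. Adds q1.
Round 3: R2 [q1 AND q14 -> q5]. Adds q5.
Round 4: R11 [q5 -> q2]. Adds q2.
q2 first appears in round 4.

4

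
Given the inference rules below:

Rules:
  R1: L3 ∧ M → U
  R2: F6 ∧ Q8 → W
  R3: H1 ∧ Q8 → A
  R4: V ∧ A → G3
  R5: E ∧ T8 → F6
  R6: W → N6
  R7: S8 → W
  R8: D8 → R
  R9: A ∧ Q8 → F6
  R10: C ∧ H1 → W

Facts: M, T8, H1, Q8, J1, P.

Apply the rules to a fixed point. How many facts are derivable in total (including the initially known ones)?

Round 1: R3 [H1 ∧ Q8 → A]. New: A.
Round 2: R9 [A ∧ Q8 → F6]. New: F6.
Round 3: R2 [F6 ∧ Q8 → W]. New: W.
Round 4: R6 [W → N6]. New: N6.
Closure: {A, F6, H1, J1, M, N6, P, Q8, T8, W} — 10 facts.

10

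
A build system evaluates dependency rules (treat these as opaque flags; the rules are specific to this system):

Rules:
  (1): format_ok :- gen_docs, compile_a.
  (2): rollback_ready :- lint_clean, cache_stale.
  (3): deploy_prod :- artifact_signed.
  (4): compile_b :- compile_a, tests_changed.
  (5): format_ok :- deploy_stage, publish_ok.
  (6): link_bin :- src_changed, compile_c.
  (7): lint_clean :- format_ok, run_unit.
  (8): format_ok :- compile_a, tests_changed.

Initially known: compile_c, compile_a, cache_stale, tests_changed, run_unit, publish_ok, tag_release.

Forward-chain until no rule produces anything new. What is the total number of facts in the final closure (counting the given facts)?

Round 1 — (4), (8), derive compile_b, format_ok.
Round 2 — (7), derive lint_clean.
Round 3 — (2), derive rollback_ready.
Closure: {cache_stale, compile_a, compile_b, compile_c, format_ok, lint_clean, publish_ok, rollback_ready, run_unit, tag_release, tests_changed} — 11 facts.

11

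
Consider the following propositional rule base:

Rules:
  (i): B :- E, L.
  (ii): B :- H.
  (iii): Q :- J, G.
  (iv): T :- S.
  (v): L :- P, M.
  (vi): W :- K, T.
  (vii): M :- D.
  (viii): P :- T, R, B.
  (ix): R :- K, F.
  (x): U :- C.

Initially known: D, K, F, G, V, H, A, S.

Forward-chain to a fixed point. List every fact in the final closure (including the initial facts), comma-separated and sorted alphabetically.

Round 1: (ii) [B :- H.]; (iv) [T :- S.]; (vii) [M :- D.]; (ix) [R :- K, F.]. Adds B, T, M, R.
Round 2: (vi) [W :- K, T.]; (viii) [P :- T, R, B.]. Adds W, P.
Round 3: (v) [L :- P, M.]. Adds L.

A, B, D, F, G, H, K, L, M, P, R, S, T, V, W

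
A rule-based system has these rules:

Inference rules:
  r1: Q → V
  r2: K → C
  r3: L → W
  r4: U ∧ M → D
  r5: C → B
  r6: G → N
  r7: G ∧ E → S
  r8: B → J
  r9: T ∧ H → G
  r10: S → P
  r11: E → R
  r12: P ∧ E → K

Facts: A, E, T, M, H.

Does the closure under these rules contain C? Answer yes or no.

[1] r9 [T ∧ H → G]; r11 [E → R]. ⇒ new: G, R.
[2] r6 [G → N]; r7 [G ∧ E → S]. ⇒ new: N, S.
[3] r10 [S → P]. ⇒ new: P.
[4] r12 [P ∧ E → K]. ⇒ new: K.
[5] r2 [K → C]. ⇒ new: C.
[6] r5 [C → B]. ⇒ new: B.
[7] r8 [B → J]. ⇒ new: J.
C appears in round 5, so it is derivable.

yes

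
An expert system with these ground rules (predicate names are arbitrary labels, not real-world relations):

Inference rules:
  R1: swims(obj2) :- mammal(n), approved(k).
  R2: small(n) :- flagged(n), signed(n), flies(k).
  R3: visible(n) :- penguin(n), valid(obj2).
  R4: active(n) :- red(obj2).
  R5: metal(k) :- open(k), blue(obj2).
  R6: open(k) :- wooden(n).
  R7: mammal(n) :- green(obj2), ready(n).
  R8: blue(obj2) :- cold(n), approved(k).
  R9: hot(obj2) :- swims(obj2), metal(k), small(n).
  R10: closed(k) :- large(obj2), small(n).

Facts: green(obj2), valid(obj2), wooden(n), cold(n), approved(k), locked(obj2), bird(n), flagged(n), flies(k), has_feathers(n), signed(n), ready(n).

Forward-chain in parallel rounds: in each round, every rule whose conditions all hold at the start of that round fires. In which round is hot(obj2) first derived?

3

Round 1: R2 [small(n) :- flagged(n), signed(n), flies(k).]; R6 [open(k) :- wooden(n).]; R7 [mammal(n) :- green(obj2), ready(n).]; R8 [blue(obj2) :- cold(n), approved(k).]. New: small(n), open(k), mammal(n), blue(obj2).
Round 2: R1 [swims(obj2) :- mammal(n), approved(k).]; R5 [metal(k) :- open(k), blue(obj2).]. New: swims(obj2), metal(k).
Round 3: R9 [hot(obj2) :- swims(obj2), metal(k), small(n).]. New: hot(obj2).
hot(obj2) first appears in round 3.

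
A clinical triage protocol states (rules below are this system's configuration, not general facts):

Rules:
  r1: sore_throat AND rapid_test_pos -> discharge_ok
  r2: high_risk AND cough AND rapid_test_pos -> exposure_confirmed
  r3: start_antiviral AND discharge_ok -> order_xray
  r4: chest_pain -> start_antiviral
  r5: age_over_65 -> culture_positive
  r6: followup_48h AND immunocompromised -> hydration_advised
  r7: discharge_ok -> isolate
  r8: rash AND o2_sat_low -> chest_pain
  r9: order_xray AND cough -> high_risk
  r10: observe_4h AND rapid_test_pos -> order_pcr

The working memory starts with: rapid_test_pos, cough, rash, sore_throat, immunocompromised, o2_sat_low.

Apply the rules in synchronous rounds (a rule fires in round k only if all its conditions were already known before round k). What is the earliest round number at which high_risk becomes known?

4

Round 1: r1 [sore_throat AND rapid_test_pos -> discharge_ok]; r8 [rash AND o2_sat_low -> chest_pain]. Adds discharge_ok, chest_pain.
Round 2: r4 [chest_pain -> start_antiviral]; r7 [discharge_ok -> isolate]. Adds start_antiviral, isolate.
Round 3: r3 [start_antiviral AND discharge_ok -> order_xray]. Adds order_xray.
Round 4: r9 [order_xray AND cough -> high_risk]. Adds high_risk.
high_risk first appears in round 4.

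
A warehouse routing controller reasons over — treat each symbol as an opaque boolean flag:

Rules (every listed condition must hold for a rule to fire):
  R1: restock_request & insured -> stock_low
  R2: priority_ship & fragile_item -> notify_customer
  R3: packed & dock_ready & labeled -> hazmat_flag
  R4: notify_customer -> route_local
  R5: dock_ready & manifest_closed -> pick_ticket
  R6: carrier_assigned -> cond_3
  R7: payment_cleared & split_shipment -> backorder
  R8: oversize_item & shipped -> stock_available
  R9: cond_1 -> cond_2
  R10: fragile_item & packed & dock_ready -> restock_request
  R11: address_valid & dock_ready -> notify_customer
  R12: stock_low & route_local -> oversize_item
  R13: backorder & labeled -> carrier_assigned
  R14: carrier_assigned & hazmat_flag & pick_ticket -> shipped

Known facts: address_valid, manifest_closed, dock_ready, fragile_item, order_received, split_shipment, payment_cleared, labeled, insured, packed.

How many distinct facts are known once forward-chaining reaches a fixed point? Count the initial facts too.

22

[1] R3 [packed & dock_ready & labeled -> hazmat_flag]; R5 [dock_ready & manifest_closed -> pick_ticket]; R7 [payment_cleared & split_shipment -> backorder]; R10 [fragile_item & packed & dock_ready -> restock_request]; R11 [address_valid & dock_ready -> notify_customer]. ⇒ new: hazmat_flag, pick_ticket, backorder, restock_request, notify_customer.
[2] R1 [restock_request & insured -> stock_low]; R4 [notify_customer -> route_local]; R13 [backorder & labeled -> carrier_assigned]. ⇒ new: stock_low, route_local, carrier_assigned.
[3] R6 [carrier_assigned -> cond_3]; R12 [stock_low & route_local -> oversize_item]; R14 [carrier_assigned & hazmat_flag & pick_ticket -> shipped]. ⇒ new: cond_3, oversize_item, shipped.
[4] R8 [oversize_item & shipped -> stock_available]. ⇒ new: stock_available.
Closure: {address_valid, backorder, carrier_assigned, cond_3, dock_ready, fragile_item, hazmat_flag, insured, labeled, manifest_closed, notify_customer, order_received, oversize_item, packed, payment_cleared, pick_ticket, restock_request, route_local, shipped, split_shipment, stock_available, stock_low} — 22 facts.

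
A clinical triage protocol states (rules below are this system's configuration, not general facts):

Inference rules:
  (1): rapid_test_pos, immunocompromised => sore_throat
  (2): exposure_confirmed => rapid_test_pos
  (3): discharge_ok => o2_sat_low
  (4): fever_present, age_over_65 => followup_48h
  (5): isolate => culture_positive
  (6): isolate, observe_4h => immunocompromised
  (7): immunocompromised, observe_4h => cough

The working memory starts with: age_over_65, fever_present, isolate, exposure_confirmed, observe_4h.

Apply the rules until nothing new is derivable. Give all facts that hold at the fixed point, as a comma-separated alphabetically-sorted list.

age_over_65, cough, culture_positive, exposure_confirmed, fever_present, followup_48h, immunocompromised, isolate, observe_4h, rapid_test_pos, sore_throat

[1] (2) [exposure_confirmed => rapid_test_pos]; (4) [fever_present, age_over_65 => followup_48h]; (5) [isolate => culture_positive]; (6) [isolate, observe_4h => immunocompromised]. ⇒ new: rapid_test_pos, followup_48h, culture_positive, immunocompromised.
[2] (1) [rapid_test_pos, immunocompromised => sore_throat]; (7) [immunocompromised, observe_4h => cough]. ⇒ new: sore_throat, cough.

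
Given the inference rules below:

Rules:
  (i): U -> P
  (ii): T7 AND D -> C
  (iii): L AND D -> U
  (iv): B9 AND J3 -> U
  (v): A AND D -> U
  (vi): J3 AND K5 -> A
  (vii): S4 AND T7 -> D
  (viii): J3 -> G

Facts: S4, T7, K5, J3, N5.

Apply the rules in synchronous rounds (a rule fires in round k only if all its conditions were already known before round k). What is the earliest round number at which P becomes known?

Round 1 fires (vi), (vii), (viii), giving A, D, G.
Round 2 fires (ii), (v), giving C, U.
Round 3 fires (i), giving P.
P first appears in round 3.

3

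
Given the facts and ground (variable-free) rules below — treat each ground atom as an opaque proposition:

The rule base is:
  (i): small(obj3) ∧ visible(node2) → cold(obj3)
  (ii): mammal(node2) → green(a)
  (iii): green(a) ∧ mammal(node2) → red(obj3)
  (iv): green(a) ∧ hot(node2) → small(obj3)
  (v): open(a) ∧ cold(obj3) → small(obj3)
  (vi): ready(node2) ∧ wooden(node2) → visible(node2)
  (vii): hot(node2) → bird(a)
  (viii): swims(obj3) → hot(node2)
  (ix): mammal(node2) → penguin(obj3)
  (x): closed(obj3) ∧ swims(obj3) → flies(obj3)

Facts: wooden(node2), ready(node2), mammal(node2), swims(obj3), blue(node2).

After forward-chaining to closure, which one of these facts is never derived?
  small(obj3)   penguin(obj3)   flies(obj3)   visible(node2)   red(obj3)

Round 1 fires (ii), (vi), (viii), (ix), giving green(a), visible(node2), hot(node2), penguin(obj3).
Round 2 fires (iii), (iv), (vii), giving red(obj3), small(obj3), bird(a).
Round 3 fires (i), giving cold(obj3).
Derived: red(obj3) (round 2), small(obj3) (round 2), penguin(obj3) (round 1), visible(node2) (round 1). flies(obj3) never appears in any round.

flies(obj3)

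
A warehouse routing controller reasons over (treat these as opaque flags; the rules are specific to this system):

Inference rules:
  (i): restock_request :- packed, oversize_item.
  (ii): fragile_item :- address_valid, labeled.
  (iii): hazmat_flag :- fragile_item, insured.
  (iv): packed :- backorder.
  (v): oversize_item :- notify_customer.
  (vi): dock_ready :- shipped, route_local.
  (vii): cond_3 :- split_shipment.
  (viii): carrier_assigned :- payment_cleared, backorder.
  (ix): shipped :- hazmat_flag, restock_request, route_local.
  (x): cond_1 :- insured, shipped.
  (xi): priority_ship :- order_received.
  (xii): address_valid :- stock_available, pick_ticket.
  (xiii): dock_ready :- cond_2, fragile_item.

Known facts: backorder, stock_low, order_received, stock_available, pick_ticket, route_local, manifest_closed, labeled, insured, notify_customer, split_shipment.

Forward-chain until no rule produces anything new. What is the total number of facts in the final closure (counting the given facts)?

22

Round 1 fires (iv), (v), (vii), (xi), (xii), giving packed, oversize_item, cond_3, priority_ship, address_valid.
Round 2 fires (i), (ii), giving restock_request, fragile_item.
Round 3 fires (iii), giving hazmat_flag.
Round 4 fires (ix), giving shipped.
Round 5 fires (vi), (x), giving dock_ready, cond_1.
Closure: {address_valid, backorder, cond_1, cond_3, dock_ready, fragile_item, hazmat_flag, insured, labeled, manifest_closed, notify_customer, order_received, oversize_item, packed, pick_ticket, priority_ship, restock_request, route_local, shipped, split_shipment, stock_available, stock_low} — 22 facts.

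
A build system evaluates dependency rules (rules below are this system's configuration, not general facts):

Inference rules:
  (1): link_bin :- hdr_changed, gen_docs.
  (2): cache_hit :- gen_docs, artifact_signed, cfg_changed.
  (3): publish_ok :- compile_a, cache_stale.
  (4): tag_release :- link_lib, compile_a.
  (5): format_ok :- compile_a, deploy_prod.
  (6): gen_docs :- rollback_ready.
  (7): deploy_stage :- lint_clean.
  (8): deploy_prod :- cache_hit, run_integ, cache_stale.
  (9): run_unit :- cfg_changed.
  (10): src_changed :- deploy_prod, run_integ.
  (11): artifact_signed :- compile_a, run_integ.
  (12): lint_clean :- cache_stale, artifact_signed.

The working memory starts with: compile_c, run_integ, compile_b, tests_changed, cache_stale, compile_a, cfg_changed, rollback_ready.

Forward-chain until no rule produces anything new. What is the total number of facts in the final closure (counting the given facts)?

18

Round 1: (3) [publish_ok :- compile_a, cache_stale.]; (6) [gen_docs :- rollback_ready.]; (9) [run_unit :- cfg_changed.]; (11) [artifact_signed :- compile_a, run_integ.]. Adds publish_ok, gen_docs, run_unit, artifact_signed.
Round 2: (2) [cache_hit :- gen_docs, artifact_signed, cfg_changed.]; (12) [lint_clean :- cache_stale, artifact_signed.]. Adds cache_hit, lint_clean.
Round 3: (7) [deploy_stage :- lint_clean.]; (8) [deploy_prod :- cache_hit, run_integ, cache_stale.]. Adds deploy_stage, deploy_prod.
Round 4: (5) [format_ok :- compile_a, deploy_prod.]; (10) [src_changed :- deploy_prod, run_integ.]. Adds format_ok, src_changed.
Closure: {artifact_signed, cache_hit, cache_stale, cfg_changed, compile_a, compile_b, compile_c, deploy_prod, deploy_stage, format_ok, gen_docs, lint_clean, publish_ok, rollback_ready, run_integ, run_unit, src_changed, tests_changed} — 18 facts.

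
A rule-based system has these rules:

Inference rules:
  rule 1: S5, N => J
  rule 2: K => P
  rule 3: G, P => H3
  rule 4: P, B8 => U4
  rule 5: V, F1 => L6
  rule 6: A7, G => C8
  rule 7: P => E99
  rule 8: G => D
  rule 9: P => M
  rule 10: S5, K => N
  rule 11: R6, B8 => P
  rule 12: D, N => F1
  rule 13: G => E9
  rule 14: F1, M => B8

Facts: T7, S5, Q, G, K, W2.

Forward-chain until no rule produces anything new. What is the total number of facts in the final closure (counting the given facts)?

17

[1] rule 2 [K => P]; rule 8 [G => D]; rule 10 [S5, K => N]; rule 13 [G => E9]. ⇒ new: P, D, N, E9.
[2] rule 1 [S5, N => J]; rule 3 [G, P => H3]; rule 7 [P => E99]; rule 9 [P => M]; rule 12 [D, N => F1]. ⇒ new: J, H3, E99, M, F1.
[3] rule 14 [F1, M => B8]. ⇒ new: B8.
[4] rule 4 [P, B8 => U4]. ⇒ new: U4.
Closure: {B8, D, E9, E99, F1, G, H3, J, K, M, N, P, Q, S5, T7, U4, W2} — 17 facts.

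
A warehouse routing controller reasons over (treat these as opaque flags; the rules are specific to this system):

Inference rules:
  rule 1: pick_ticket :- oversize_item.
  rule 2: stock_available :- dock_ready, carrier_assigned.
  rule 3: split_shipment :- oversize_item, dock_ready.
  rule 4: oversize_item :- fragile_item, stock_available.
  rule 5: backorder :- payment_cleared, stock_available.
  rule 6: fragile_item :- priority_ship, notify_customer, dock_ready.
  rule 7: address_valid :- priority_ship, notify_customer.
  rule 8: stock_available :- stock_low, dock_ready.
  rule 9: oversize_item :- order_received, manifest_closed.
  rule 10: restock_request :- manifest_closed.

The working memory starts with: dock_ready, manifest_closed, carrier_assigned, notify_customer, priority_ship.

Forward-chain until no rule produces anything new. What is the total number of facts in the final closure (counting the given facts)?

12

Round 1 — rule 2, rule 6, rule 7, rule 10, derive stock_available, fragile_item, address_valid, restock_request.
Round 2 — rule 4, derive oversize_item.
Round 3 — rule 1, rule 3, derive pick_ticket, split_shipment.
Closure: {address_valid, carrier_assigned, dock_ready, fragile_item, manifest_closed, notify_customer, oversize_item, pick_ticket, priority_ship, restock_request, split_shipment, stock_available} — 12 facts.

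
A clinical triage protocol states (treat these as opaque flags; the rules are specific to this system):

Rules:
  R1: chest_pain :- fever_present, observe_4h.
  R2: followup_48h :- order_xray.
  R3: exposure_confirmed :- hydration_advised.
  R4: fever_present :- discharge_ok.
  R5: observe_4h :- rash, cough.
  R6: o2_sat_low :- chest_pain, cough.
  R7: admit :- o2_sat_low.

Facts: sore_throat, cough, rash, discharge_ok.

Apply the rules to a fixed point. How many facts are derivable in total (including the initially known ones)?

[1] R4 [fever_present :- discharge_ok.]; R5 [observe_4h :- rash, cough.]. ⇒ new: fever_present, observe_4h.
[2] R1 [chest_pain :- fever_present, observe_4h.]. ⇒ new: chest_pain.
[3] R6 [o2_sat_low :- chest_pain, cough.]. ⇒ new: o2_sat_low.
[4] R7 [admit :- o2_sat_low.]. ⇒ new: admit.
Closure: {admit, chest_pain, cough, discharge_ok, fever_present, o2_sat_low, observe_4h, rash, sore_throat} — 9 facts.

9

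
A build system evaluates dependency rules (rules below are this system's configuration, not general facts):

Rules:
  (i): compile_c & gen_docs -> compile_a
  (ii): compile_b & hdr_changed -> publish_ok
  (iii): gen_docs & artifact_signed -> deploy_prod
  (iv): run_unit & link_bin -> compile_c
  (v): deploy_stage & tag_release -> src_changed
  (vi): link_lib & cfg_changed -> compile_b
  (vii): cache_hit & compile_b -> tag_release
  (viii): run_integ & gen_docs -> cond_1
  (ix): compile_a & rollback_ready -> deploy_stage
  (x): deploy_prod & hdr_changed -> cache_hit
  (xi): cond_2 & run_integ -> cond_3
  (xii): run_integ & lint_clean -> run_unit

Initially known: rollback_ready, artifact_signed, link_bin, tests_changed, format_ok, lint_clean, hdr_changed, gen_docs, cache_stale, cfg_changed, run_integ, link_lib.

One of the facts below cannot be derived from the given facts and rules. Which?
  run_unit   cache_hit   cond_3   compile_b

Round 1: (iii) [gen_docs & artifact_signed -> deploy_prod]; (vi) [link_lib & cfg_changed -> compile_b]; (viii) [run_integ & gen_docs -> cond_1]; (xii) [run_integ & lint_clean -> run_unit]. New: deploy_prod, compile_b, cond_1, run_unit.
Round 2: (ii) [compile_b & hdr_changed -> publish_ok]; (iv) [run_unit & link_bin -> compile_c]; (x) [deploy_prod & hdr_changed -> cache_hit]. New: publish_ok, compile_c, cache_hit.
Round 3: (i) [compile_c & gen_docs -> compile_a]; (vii) [cache_hit & compile_b -> tag_release]. New: compile_a, tag_release.
Round 4: (ix) [compile_a & rollback_ready -> deploy_stage]. New: deploy_stage.
Round 5: (v) [deploy_stage & tag_release -> src_changed]. New: src_changed.
Derived: cache_hit (round 2), compile_b (round 1), run_unit (round 1). cond_3 never appears in any round.

cond_3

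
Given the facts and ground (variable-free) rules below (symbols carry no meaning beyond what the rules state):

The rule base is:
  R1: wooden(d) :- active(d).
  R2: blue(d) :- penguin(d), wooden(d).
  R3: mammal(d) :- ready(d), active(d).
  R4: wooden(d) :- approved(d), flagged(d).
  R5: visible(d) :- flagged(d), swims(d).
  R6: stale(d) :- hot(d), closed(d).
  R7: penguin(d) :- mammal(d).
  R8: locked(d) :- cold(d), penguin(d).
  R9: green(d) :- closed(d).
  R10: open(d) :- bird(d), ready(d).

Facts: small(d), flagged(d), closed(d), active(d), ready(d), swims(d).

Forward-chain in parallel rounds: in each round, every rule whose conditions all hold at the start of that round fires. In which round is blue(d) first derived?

Round 1: R1 [wooden(d) :- active(d).]; R3 [mammal(d) :- ready(d), active(d).]; R5 [visible(d) :- flagged(d), swims(d).]; R9 [green(d) :- closed(d).]. New: wooden(d), mammal(d), visible(d), green(d).
Round 2: R7 [penguin(d) :- mammal(d).]. New: penguin(d).
Round 3: R2 [blue(d) :- penguin(d), wooden(d).]. New: blue(d).
blue(d) first appears in round 3.

3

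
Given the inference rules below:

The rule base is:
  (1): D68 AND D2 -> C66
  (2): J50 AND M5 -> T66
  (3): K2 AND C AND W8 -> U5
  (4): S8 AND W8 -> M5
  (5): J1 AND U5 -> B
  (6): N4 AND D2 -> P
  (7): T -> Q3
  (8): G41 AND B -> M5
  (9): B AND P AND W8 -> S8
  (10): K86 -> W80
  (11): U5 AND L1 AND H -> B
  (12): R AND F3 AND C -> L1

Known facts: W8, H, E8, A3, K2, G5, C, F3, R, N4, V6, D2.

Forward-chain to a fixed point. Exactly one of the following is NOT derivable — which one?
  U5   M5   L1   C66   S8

C66

Round 1 fires (3), (6), (12), giving U5, P, L1.
Round 2 fires (11), giving B.
Round 3 fires (9), giving S8.
Round 4 fires (4), giving M5.
Derived: M5 (round 4), S8 (round 3), L1 (round 1), U5 (round 1). C66 never appears in any round.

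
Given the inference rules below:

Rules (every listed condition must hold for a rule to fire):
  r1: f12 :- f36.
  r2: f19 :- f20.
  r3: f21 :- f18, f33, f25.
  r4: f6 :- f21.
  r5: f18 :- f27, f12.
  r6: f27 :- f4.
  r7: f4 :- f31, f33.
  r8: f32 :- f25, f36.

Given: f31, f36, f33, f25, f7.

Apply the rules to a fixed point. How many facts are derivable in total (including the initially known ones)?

Round 1 — r1, r7, r8, derive f12, f4, f32.
Round 2 — r6, derive f27.
Round 3 — r5, derive f18.
Round 4 — r3, derive f21.
Round 5 — r4, derive f6.
Closure: {f12, f18, f21, f25, f27, f31, f32, f33, f36, f4, f6, f7} — 12 facts.

12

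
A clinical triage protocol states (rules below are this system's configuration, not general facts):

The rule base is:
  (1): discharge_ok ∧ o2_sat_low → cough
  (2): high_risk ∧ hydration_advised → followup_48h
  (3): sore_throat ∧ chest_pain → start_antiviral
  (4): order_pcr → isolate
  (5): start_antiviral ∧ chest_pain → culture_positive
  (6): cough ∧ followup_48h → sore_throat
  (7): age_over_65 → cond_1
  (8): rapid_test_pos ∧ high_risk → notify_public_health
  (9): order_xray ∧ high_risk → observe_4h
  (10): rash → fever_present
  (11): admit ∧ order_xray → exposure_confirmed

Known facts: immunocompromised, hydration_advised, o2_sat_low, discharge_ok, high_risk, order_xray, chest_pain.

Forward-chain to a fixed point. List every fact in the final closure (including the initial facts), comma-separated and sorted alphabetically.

Round 1: (1) [discharge_ok ∧ o2_sat_low → cough]; (2) [high_risk ∧ hydration_advised → followup_48h]; (9) [order_xray ∧ high_risk → observe_4h]. Adds cough, followup_48h, observe_4h.
Round 2: (6) [cough ∧ followup_48h → sore_throat]. Adds sore_throat.
Round 3: (3) [sore_throat ∧ chest_pain → start_antiviral]. Adds start_antiviral.
Round 4: (5) [start_antiviral ∧ chest_pain → culture_positive]. Adds culture_positive.

chest_pain, cough, culture_positive, discharge_ok, followup_48h, high_risk, hydration_advised, immunocompromised, o2_sat_low, observe_4h, order_xray, sore_throat, start_antiviral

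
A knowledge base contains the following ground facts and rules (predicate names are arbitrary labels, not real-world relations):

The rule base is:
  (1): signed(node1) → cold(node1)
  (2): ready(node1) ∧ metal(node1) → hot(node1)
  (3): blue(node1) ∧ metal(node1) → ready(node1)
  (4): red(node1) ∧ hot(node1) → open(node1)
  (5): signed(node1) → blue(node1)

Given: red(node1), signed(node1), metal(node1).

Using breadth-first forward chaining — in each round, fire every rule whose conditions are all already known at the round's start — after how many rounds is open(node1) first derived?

4

Round 1 fires (1), (5), giving cold(node1), blue(node1).
Round 2 fires (3), giving ready(node1).
Round 3 fires (2), giving hot(node1).
Round 4 fires (4), giving open(node1).
open(node1) first appears in round 4.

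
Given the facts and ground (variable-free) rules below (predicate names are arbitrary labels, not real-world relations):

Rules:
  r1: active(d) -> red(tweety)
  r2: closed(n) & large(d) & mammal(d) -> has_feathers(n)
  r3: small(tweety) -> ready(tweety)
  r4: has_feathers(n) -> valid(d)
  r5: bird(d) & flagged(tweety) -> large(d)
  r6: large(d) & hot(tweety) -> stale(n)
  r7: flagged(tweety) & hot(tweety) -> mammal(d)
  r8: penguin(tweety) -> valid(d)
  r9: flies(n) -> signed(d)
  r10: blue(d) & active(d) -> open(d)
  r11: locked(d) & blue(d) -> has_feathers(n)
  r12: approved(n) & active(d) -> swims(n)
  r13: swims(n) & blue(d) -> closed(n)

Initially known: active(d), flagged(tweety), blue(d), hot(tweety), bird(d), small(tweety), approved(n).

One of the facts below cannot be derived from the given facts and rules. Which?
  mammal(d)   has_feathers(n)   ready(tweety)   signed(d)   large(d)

Round 1: r1 [active(d) -> red(tweety)]; r3 [small(tweety) -> ready(tweety)]; r5 [bird(d) & flagged(tweety) -> large(d)]; r7 [flagged(tweety) & hot(tweety) -> mammal(d)]; r10 [blue(d) & active(d) -> open(d)]; r12 [approved(n) & active(d) -> swims(n)]. New: red(tweety), ready(tweety), large(d), mammal(d), open(d), swims(n).
Round 2: r6 [large(d) & hot(tweety) -> stale(n)]; r13 [swims(n) & blue(d) -> closed(n)]. New: stale(n), closed(n).
Round 3: r2 [closed(n) & large(d) & mammal(d) -> has_feathers(n)]. New: has_feathers(n).
Round 4: r4 [has_feathers(n) -> valid(d)]. New: valid(d).
Derived: ready(tweety) (round 1), has_feathers(n) (round 3), mammal(d) (round 1), large(d) (round 1). signed(d) never appears in any round.

signed(d)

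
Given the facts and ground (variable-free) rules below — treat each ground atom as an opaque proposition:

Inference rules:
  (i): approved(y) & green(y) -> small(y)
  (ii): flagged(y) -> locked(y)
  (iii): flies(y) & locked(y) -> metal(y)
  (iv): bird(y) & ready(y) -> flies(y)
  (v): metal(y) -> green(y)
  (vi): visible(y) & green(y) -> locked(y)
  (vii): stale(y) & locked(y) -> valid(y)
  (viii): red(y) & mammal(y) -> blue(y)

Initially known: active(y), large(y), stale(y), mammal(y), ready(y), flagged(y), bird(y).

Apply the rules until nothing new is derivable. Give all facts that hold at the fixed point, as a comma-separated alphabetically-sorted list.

active(y), bird(y), flagged(y), flies(y), green(y), large(y), locked(y), mammal(y), metal(y), ready(y), stale(y), valid(y)

Round 1 fires (ii), (iv), giving locked(y), flies(y).
Round 2 fires (iii), (vii), giving metal(y), valid(y).
Round 3 fires (v), giving green(y).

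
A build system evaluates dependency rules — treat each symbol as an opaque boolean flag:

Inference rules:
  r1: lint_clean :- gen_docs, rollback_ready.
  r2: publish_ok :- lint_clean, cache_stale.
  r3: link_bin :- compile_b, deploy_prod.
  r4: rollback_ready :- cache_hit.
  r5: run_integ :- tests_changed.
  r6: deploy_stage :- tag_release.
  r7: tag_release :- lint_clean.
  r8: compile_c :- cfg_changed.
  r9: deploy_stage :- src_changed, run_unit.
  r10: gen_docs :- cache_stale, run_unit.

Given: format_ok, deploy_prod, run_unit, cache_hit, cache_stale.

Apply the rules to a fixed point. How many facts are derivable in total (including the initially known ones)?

[1] r4 [rollback_ready :- cache_hit.]; r10 [gen_docs :- cache_stale, run_unit.]. ⇒ new: rollback_ready, gen_docs.
[2] r1 [lint_clean :- gen_docs, rollback_ready.]. ⇒ new: lint_clean.
[3] r2 [publish_ok :- lint_clean, cache_stale.]; r7 [tag_release :- lint_clean.]. ⇒ new: publish_ok, tag_release.
[4] r6 [deploy_stage :- tag_release.]. ⇒ new: deploy_stage.
Closure: {cache_hit, cache_stale, deploy_prod, deploy_stage, format_ok, gen_docs, lint_clean, publish_ok, rollback_ready, run_unit, tag_release} — 11 facts.

11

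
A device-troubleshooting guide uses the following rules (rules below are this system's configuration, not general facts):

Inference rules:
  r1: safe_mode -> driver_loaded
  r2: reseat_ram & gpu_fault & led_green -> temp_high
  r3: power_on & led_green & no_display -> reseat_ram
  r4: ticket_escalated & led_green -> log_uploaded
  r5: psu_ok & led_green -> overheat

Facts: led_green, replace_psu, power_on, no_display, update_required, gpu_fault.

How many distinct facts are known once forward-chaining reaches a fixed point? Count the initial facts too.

8

Round 1: r3 [power_on & led_green & no_display -> reseat_ram]. Adds reseat_ram.
Round 2: r2 [reseat_ram & gpu_fault & led_green -> temp_high]. Adds temp_high.
Closure: {gpu_fault, led_green, no_display, power_on, replace_psu, reseat_ram, temp_high, update_required} — 8 facts.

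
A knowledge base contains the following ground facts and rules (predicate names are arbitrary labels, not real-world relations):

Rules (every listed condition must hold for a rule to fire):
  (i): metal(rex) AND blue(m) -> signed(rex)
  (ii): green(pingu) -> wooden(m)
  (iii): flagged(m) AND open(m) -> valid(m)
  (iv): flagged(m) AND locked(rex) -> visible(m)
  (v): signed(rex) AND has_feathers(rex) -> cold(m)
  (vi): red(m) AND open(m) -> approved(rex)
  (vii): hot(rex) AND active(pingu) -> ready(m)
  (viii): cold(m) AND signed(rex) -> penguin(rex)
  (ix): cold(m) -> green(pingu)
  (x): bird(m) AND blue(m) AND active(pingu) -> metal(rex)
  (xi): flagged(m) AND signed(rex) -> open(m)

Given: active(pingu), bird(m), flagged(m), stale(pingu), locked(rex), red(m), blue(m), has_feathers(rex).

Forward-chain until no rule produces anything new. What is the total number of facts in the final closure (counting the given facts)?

Round 1: (iv) [flagged(m) AND locked(rex) -> visible(m)]; (x) [bird(m) AND blue(m) AND active(pingu) -> metal(rex)]. Adds visible(m), metal(rex).
Round 2: (i) [metal(rex) AND blue(m) -> signed(rex)]. Adds signed(rex).
Round 3: (v) [signed(rex) AND has_feathers(rex) -> cold(m)]; (xi) [flagged(m) AND signed(rex) -> open(m)]. Adds cold(m), open(m).
Round 4: (iii) [flagged(m) AND open(m) -> valid(m)]; (vi) [red(m) AND open(m) -> approved(rex)]; (viii) [cold(m) AND signed(rex) -> penguin(rex)]; (ix) [cold(m) -> green(pingu)]. Adds valid(m), approved(rex), penguin(rex), green(pingu).
Round 5: (ii) [green(pingu) -> wooden(m)]. Adds wooden(m).
Closure: {active(pingu), approved(rex), bird(m), blue(m), cold(m), flagged(m), green(pingu), has_feathers(rex), locked(rex), metal(rex), open(m), penguin(rex), red(m), signed(rex), stale(pingu), valid(m), visible(m), wooden(m)} — 18 facts.

18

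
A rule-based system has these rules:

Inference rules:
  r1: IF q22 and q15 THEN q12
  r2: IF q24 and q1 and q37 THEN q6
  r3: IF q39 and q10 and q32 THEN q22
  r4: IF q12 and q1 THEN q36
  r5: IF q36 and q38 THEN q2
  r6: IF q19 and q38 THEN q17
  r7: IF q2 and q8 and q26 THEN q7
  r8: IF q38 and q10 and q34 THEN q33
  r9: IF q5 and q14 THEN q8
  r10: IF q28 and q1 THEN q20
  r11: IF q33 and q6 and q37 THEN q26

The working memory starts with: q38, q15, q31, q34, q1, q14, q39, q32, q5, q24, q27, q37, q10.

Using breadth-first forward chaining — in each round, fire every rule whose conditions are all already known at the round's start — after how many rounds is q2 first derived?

4

Round 1 fires r2, r3, r8, r9, giving q6, q22, q33, q8.
Round 2 fires r1, r11, giving q12, q26.
Round 3 fires r4, giving q36.
Round 4 fires r5, giving q2.
q2 first appears in round 4.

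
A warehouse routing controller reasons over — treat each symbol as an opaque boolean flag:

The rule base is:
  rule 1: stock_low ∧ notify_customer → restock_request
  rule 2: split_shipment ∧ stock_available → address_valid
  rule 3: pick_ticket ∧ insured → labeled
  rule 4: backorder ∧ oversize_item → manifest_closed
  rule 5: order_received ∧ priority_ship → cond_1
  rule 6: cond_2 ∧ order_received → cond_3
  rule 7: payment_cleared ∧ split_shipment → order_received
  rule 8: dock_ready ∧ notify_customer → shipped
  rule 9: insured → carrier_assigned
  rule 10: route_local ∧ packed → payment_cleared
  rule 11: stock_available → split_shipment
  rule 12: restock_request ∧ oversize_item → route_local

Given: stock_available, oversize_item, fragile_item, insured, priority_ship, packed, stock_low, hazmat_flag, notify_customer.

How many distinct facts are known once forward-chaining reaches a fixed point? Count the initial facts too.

17

Round 1 fires rule 1, rule 9, rule 11, giving restock_request, carrier_assigned, split_shipment.
Round 2 fires rule 2, rule 12, giving address_valid, route_local.
Round 3 fires rule 10, giving payment_cleared.
Round 4 fires rule 7, giving order_received.
Round 5 fires rule 5, giving cond_1.
Closure: {address_valid, carrier_assigned, cond_1, fragile_item, hazmat_flag, insured, notify_customer, order_received, oversize_item, packed, payment_cleared, priority_ship, restock_request, route_local, split_shipment, stock_available, stock_low} — 17 facts.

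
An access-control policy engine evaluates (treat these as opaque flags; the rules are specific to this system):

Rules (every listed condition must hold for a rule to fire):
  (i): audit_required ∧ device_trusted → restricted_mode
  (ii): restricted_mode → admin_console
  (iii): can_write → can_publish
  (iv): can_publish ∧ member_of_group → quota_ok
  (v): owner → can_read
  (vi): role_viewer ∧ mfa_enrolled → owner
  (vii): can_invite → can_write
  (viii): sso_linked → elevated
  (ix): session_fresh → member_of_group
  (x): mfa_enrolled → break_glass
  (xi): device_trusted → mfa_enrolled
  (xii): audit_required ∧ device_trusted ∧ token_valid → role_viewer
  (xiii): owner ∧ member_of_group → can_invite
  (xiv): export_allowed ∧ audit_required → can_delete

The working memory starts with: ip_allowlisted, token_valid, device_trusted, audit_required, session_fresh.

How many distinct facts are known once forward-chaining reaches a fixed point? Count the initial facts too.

Round 1 — (i), (ix), (xi), (xii), derive restricted_mode, member_of_group, mfa_enrolled, role_viewer.
Round 2 — (ii), (vi), (x), derive admin_console, owner, break_glass.
Round 3 — (v), (xiii), derive can_read, can_invite.
Round 4 — (vii), derive can_write.
Round 5 — (iii), derive can_publish.
Round 6 — (iv), derive quota_ok.
Closure: {admin_console, audit_required, break_glass, can_invite, can_publish, can_read, can_write, device_trusted, ip_allowlisted, member_of_group, mfa_enrolled, owner, quota_ok, restricted_mode, role_viewer, session_fresh, token_valid} — 17 facts.

17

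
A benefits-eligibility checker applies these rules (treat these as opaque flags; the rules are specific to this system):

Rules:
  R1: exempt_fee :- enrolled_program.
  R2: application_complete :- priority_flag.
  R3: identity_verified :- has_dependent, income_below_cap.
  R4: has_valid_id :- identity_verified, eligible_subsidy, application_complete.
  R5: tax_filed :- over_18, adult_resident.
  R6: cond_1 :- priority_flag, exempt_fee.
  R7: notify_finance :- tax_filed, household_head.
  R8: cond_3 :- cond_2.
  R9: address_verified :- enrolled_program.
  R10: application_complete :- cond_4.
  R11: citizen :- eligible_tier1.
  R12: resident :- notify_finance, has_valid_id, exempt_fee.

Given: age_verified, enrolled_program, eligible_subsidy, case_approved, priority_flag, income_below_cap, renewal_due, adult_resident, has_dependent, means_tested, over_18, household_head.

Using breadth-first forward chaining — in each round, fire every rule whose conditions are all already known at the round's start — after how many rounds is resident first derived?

3

Round 1: R1 [exempt_fee :- enrolled_program.]; R2 [application_complete :- priority_flag.]; R3 [identity_verified :- has_dependent, income_below_cap.]; R5 [tax_filed :- over_18, adult_resident.]; R9 [address_verified :- enrolled_program.]. New: exempt_fee, application_complete, identity_verified, tax_filed, address_verified.
Round 2: R4 [has_valid_id :- identity_verified, eligible_subsidy, application_complete.]; R6 [cond_1 :- priority_flag, exempt_fee.]; R7 [notify_finance :- tax_filed, household_head.]. New: has_valid_id, cond_1, notify_finance.
Round 3: R12 [resident :- notify_finance, has_valid_id, exempt_fee.]. New: resident.
resident first appears in round 3.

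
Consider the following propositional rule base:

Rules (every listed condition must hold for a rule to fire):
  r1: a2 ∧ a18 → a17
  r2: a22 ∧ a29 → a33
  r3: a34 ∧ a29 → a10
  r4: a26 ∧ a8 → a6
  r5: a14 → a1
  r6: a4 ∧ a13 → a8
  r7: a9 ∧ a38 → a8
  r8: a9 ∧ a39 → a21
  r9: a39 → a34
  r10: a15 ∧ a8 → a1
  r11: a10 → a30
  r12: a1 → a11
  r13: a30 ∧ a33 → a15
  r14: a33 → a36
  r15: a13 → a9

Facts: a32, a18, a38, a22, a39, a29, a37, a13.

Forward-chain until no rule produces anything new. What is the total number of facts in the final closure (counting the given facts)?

19

Round 1 — r2, r9, r15, derive a33, a34, a9.
Round 2 — r3, r7, r8, r14, derive a10, a8, a21, a36.
Round 3 — r11, derive a30.
Round 4 — r13, derive a15.
Round 5 — r10, derive a1.
Round 6 — r12, derive a11.
Closure: {a1, a10, a11, a13, a15, a18, a21, a22, a29, a30, a32, a33, a34, a36, a37, a38, a39, a8, a9} — 19 facts.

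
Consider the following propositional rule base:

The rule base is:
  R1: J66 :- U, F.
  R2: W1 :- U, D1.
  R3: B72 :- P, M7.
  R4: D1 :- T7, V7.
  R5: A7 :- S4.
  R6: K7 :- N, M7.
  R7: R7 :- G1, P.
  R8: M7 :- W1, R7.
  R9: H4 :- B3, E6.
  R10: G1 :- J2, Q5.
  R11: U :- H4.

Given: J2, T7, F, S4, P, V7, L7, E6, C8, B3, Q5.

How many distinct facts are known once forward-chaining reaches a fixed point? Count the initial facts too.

Round 1 — R4, R5, R9, R10, derive D1, A7, H4, G1.
Round 2 — R7, R11, derive R7, U.
Round 3 — R1, R2, derive J66, W1.
Round 4 — R8, derive M7.
Round 5 — R3, derive B72.
Closure: {A7, B3, B72, C8, D1, E6, F, G1, H4, J2, J66, L7, M7, P, Q5, R7, S4, T7, U, V7, W1} — 21 facts.

21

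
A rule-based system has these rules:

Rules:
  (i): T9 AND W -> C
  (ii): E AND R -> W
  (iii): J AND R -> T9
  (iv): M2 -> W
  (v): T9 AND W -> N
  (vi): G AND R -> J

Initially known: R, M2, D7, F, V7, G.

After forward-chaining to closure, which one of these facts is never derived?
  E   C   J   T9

E

Round 1 fires (iv), (vi), giving W, J.
Round 2 fires (iii), giving T9.
Round 3 fires (i), (v), giving C, N.
Derived: J (round 1), C (round 3), T9 (round 2). E never appears in any round.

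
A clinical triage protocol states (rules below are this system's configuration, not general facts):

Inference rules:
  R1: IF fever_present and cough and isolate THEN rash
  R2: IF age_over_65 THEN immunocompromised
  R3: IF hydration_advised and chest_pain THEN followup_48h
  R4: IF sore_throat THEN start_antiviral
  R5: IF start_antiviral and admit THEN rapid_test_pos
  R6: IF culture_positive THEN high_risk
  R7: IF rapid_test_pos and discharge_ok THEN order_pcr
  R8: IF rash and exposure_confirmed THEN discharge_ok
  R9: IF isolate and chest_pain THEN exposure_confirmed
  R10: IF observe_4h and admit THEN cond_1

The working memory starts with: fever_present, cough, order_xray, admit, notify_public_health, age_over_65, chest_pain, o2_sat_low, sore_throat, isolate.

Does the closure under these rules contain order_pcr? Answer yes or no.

yes

[1] R1 [IF fever_present and cough and isolate THEN rash]; R2 [IF age_over_65 THEN immunocompromised]; R4 [IF sore_throat THEN start_antiviral]; R9 [IF isolate and chest_pain THEN exposure_confirmed]. ⇒ new: rash, immunocompromised, start_antiviral, exposure_confirmed.
[2] R5 [IF start_antiviral and admit THEN rapid_test_pos]; R8 [IF rash and exposure_confirmed THEN discharge_ok]. ⇒ new: rapid_test_pos, discharge_ok.
[3] R7 [IF rapid_test_pos and discharge_ok THEN order_pcr]. ⇒ new: order_pcr.
order_pcr appears in round 3, so it is derivable.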